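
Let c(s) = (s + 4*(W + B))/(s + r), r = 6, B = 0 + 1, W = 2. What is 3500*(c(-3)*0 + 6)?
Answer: 21000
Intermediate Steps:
B = 1
c(s) = (12 + s)/(6 + s) (c(s) = (s + 4*(2 + 1))/(s + 6) = (s + 4*3)/(6 + s) = (s + 12)/(6 + s) = (12 + s)/(6 + s))
3500*(c(-3)*0 + 6) = 3500*(((12 - 3)/(6 - 3))*0 + 6) = 3500*((9/3)*0 + 6) = 3500*(((⅓)*9)*0 + 6) = 3500*(3*0 + 6) = 3500*(0 + 6) = 3500*6 = 21000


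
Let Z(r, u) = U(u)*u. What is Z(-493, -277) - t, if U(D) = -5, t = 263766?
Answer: -262381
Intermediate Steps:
Z(r, u) = -5*u
Z(-493, -277) - t = -5*(-277) - 1*263766 = 1385 - 263766 = -262381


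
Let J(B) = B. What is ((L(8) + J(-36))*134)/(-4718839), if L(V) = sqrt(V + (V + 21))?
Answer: 4824/4718839 - 134*sqrt(37)/4718839 ≈ 0.00084955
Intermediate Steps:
L(V) = sqrt(21 + 2*V) (L(V) = sqrt(V + (21 + V)) = sqrt(21 + 2*V))
((L(8) + J(-36))*134)/(-4718839) = ((sqrt(21 + 2*8) - 36)*134)/(-4718839) = ((sqrt(21 + 16) - 36)*134)*(-1/4718839) = ((sqrt(37) - 36)*134)*(-1/4718839) = ((-36 + sqrt(37))*134)*(-1/4718839) = (-4824 + 134*sqrt(37))*(-1/4718839) = 4824/4718839 - 134*sqrt(37)/4718839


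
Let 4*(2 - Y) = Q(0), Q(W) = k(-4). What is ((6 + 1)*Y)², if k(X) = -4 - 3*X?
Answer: 0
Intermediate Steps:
Q(W) = 8 (Q(W) = -4 - 3*(-4) = -4 + 12 = 8)
Y = 0 (Y = 2 - ¼*8 = 2 - 2 = 0)
((6 + 1)*Y)² = ((6 + 1)*0)² = (7*0)² = 0² = 0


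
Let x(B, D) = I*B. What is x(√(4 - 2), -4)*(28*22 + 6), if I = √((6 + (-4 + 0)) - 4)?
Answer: 1244*I ≈ 1244.0*I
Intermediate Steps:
I = I*√2 (I = √((6 - 4) - 4) = √(2 - 4) = √(-2) = I*√2 ≈ 1.4142*I)
x(B, D) = I*B*√2 (x(B, D) = (I*√2)*B = I*B*√2)
x(√(4 - 2), -4)*(28*22 + 6) = (I*√(4 - 2)*√2)*(28*22 + 6) = (I*√2*√2)*(616 + 6) = (2*I)*622 = 1244*I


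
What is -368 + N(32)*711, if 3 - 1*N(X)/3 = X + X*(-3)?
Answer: 142543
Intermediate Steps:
N(X) = 9 + 6*X (N(X) = 9 - 3*(X + X*(-3)) = 9 - 3*(X - 3*X) = 9 - (-6)*X = 9 + 6*X)
-368 + N(32)*711 = -368 + (9 + 6*32)*711 = -368 + (9 + 192)*711 = -368 + 201*711 = -368 + 142911 = 142543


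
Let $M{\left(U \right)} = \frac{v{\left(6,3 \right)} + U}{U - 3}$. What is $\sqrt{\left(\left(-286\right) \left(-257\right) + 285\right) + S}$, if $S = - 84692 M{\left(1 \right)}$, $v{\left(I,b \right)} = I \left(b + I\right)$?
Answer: $\sqrt{2402817} \approx 1550.1$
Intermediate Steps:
$v{\left(I,b \right)} = I \left(I + b\right)$
$M{\left(U \right)} = \frac{54 + U}{-3 + U}$ ($M{\left(U \right)} = \frac{6 \left(6 + 3\right) + U}{U - 3} = \frac{6 \cdot 9 + U}{-3 + U} = \frac{54 + U}{-3 + U}$)
$S = 2329030$ ($S = - 84692 \frac{54 + 1}{-3 + 1} = - 84692 \frac{1}{-2} \cdot 55 = - 84692 \left(\left(- \frac{1}{2}\right) 55\right) = \left(-84692\right) \left(- \frac{55}{2}\right) = 2329030$)
$\sqrt{\left(\left(-286\right) \left(-257\right) + 285\right) + S} = \sqrt{\left(\left(-286\right) \left(-257\right) + 285\right) + 2329030} = \sqrt{\left(73502 + 285\right) + 2329030} = \sqrt{73787 + 2329030} = \sqrt{2402817}$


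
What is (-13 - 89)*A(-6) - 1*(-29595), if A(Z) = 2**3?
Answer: 28779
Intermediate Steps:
A(Z) = 8
(-13 - 89)*A(-6) - 1*(-29595) = (-13 - 89)*8 - 1*(-29595) = -102*8 + 29595 = -816 + 29595 = 28779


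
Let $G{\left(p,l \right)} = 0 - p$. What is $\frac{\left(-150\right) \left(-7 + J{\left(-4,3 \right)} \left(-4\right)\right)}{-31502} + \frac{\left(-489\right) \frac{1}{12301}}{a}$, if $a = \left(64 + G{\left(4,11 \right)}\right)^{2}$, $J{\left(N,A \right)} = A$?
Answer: $- \frac{1107225127}{12237034800} \approx -0.090482$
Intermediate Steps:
$G{\left(p,l \right)} = - p$
$a = 3600$ ($a = \left(64 - 4\right)^{2} = 60^{2} = 3600$)
$\frac{\left(-150\right) \left(-7 + J{\left(-4,3 \right)} \left(-4\right)\right)}{-31502} + \frac{\left(-489\right) \frac{1}{12301}}{a} = \frac{\left(-150\right) \left(-7 + 3 \left(-4\right)\right)}{-31502} + \frac{\left(-489\right) \frac{1}{12301}}{3600} = - 150 \left(-7 - 12\right) \left(- \frac{1}{31502}\right) + \left(-489\right) \frac{1}{12301} \cdot \frac{1}{3600} = \left(-150\right) \left(-19\right) \left(- \frac{1}{31502}\right) - \frac{163}{14761200} = 2850 \left(- \frac{1}{31502}\right) - \frac{163}{14761200} = - \frac{75}{829} - \frac{163}{14761200} = - \frac{1107225127}{12237034800}$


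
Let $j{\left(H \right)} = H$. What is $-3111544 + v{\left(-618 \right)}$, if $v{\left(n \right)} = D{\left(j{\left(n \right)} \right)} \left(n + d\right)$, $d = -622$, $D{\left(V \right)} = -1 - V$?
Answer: $-3876624$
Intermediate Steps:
$v{\left(n \right)} = \left(-1 - n\right) \left(-622 + n\right)$ ($v{\left(n \right)} = \left(-1 - n\right) \left(n - 622\right) = \left(-1 - n\right) \left(-622 + n\right)$)
$-3111544 + v{\left(-618 \right)} = -3111544 - \left(1 - 618\right) \left(-622 - 618\right) = -3111544 - \left(-617\right) \left(-1240\right) = -3111544 - 765080 = -3876624$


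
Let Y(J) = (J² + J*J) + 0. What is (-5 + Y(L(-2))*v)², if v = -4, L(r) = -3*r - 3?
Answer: 5929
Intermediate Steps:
L(r) = -3 - 3*r
Y(J) = 2*J² (Y(J) = (J² + J²) + 0 = 2*J² + 0 = 2*J²)
(-5 + Y(L(-2))*v)² = (-5 + (2*(-3 - 3*(-2))²)*(-4))² = (-5 + (2*(-3 + 6)²)*(-4))² = (-5 + (2*3²)*(-4))² = (-5 + (2*9)*(-4))² = (-5 + 18*(-4))² = (-5 - 72)² = (-77)² = 5929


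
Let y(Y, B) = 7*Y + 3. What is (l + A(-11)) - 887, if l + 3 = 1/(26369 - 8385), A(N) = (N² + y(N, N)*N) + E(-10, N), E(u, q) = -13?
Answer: 575489/17984 ≈ 32.000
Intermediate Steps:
y(Y, B) = 3 + 7*Y
A(N) = -13 + N² + N*(3 + 7*N) (A(N) = (N² + (3 + 7*N)*N) - 13 = (N² + N*(3 + 7*N)) - 13 = -13 + N² + N*(3 + 7*N))
l = -53951/17984 (l = -3 + 1/(26369 - 8385) = -3 + 1/17984 = -53951/17984 ≈ -2.9999)
(l + A(-11)) - 887 = (-53951/17984 + (-13 + 3*(-11) + 8*(-11)²)) - 887 = (-53951/17984 + (-13 - 33 + 8*121)) - 887 = (-53951/17984 + (-13 - 33 + 968)) - 887 = (-53951/17984 + 922) - 887 = 16527297/17984 - 887 = 575489/17984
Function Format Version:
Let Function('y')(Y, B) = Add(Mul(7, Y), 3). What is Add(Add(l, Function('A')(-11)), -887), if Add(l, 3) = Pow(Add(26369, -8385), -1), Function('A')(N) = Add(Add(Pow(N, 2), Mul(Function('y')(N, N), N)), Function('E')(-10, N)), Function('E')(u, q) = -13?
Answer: Rational(575489, 17984) ≈ 32.000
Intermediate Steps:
Function('y')(Y, B) = Add(3, Mul(7, Y))
Function('A')(N) = Add(-13, Pow(N, 2), Mul(N, Add(3, Mul(7, N)))) (Function('A')(N) = Add(Add(Pow(N, 2), Mul(Add(3, Mul(7, N)), N)), -13) = Add(Add(Pow(N, 2), Mul(N, Add(3, Mul(7, N)))), -13) = Add(-13, Pow(N, 2), Mul(N, Add(3, Mul(7, N)))))
l = Rational(-53951, 17984) (l = Add(-3, Pow(Add(26369, -8385), -1)) = Add(-3, Pow(17984, -1)) = Add(-3, Rational(1, 17984)) = Rational(-53951, 17984) ≈ -2.9999)
Add(Add(l, Function('A')(-11)), -887) = Add(Add(Rational(-53951, 17984), Add(-13, Mul(3, -11), Mul(8, Pow(-11, 2)))), -887) = Add(Add(Rational(-53951, 17984), Add(-13, -33, Mul(8, 121))), -887) = Add(Add(Rational(-53951, 17984), Add(-13, -33, 968)), -887) = Add(Add(Rational(-53951, 17984), 922), -887) = Add(Rational(16527297, 17984), -887) = Rational(575489, 17984)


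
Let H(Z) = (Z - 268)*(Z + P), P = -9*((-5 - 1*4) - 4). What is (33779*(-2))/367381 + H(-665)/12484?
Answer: 46748158283/1146596101 ≈ 40.771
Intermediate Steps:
P = 117 (P = -9*((-5 - 4) - 4) = -9*(-9 - 4) = -9*(-13) = -1*(-117) = 117)
H(Z) = (-268 + Z)*(117 + Z) (H(Z) = (Z - 268)*(Z + 117) = (-268 + Z)*(117 + Z))
(33779*(-2))/367381 + H(-665)/12484 = (33779*(-2))/367381 + (-31356 + (-665)² - 151*(-665))/12484 = -67558*1/367381 + (-31356 + 442225 + 100415)*(1/12484) = -67558/367381 + 511284*(1/12484) = -67558/367381 + 127821/3121 = 46748158283/1146596101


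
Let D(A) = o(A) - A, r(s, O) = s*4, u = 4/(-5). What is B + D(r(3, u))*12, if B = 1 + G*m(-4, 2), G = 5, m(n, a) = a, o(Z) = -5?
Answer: -193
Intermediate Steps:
u = -4/5 (u = 4*(-1/5) = -4/5 ≈ -0.80000)
r(s, O) = 4*s
B = 11 (B = 1 + 5*2 = 1 + 10 = 11)
D(A) = -5 - A
B + D(r(3, u))*12 = 11 + (-5 - 4*3)*12 = 11 + (-5 - 1*12)*12 = 11 + (-5 - 12)*12 = 11 - 17*12 = 11 - 204 = -193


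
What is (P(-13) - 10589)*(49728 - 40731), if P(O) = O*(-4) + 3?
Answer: -94774398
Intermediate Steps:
P(O) = 3 - 4*O (P(O) = -4*O + 3 = 3 - 4*O)
(P(-13) - 10589)*(49728 - 40731) = ((3 - 4*(-13)) - 10589)*(49728 - 40731) = ((3 + 52) - 10589)*8997 = (55 - 10589)*8997 = -10534*8997 = -94774398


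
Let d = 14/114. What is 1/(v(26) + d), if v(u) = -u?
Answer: -57/1475 ≈ -0.038644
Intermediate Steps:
d = 7/57 (d = 14*(1/114) = 7/57 ≈ 0.12281)
1/(v(26) + d) = 1/(-1*26 + 7/57) = 1/(-26 + 7/57) = 1/(-1475/57) = -57/1475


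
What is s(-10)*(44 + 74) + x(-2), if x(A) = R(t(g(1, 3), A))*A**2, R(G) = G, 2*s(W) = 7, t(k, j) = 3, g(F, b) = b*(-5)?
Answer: 425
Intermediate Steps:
g(F, b) = -5*b
s(W) = 7/2 (s(W) = (1/2)*7 = 7/2)
x(A) = 3*A**2
s(-10)*(44 + 74) + x(-2) = 7*(44 + 74)/2 + 3*(-2)**2 = (7/2)*118 + 3*4 = 413 + 12 = 425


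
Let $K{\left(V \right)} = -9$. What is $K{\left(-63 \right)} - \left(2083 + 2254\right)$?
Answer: $-4346$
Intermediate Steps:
$K{\left(-63 \right)} - \left(2083 + 2254\right) = -9 - \left(2083 + 2254\right) = -9 - 4337 = -4346$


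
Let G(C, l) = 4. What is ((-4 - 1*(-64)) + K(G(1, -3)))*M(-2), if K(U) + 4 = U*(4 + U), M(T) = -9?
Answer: -792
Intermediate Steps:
K(U) = -4 + U*(4 + U)
((-4 - 1*(-64)) + K(G(1, -3)))*M(-2) = ((-4 - 1*(-64)) + (-4 + 4**2 + 4*4))*(-9) = ((-4 + 64) + (-4 + 16 + 16))*(-9) = (60 + 28)*(-9) = 88*(-9) = -792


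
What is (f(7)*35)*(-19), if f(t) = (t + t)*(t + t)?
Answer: -130340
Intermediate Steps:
f(t) = 4*t**2 (f(t) = (2*t)*(2*t) = 4*t**2)
(f(7)*35)*(-19) = ((4*7**2)*35)*(-19) = ((4*49)*35)*(-19) = (196*35)*(-19) = 6860*(-19) = -130340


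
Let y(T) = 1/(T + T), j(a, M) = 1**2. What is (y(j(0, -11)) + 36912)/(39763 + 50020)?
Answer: 73825/179566 ≈ 0.41113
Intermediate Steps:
j(a, M) = 1
y(T) = 1/(2*T)
(y(j(0, -11)) + 36912)/(39763 + 50020) = ((1/2)/1 + 36912)/(39763 + 50020) = ((1/2)*1 + 36912)/89783 = (1/2 + 36912)*(1/89783) = (73825/2)*(1/89783) = 73825/179566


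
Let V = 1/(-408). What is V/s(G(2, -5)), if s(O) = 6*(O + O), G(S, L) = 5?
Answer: -1/24480 ≈ -4.0850e-5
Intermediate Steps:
s(O) = 12*O (s(O) = 6*(2*O) = 12*O)
V = -1/408 ≈ -0.0024510
V/s(G(2, -5)) = -1/(408*(12*5)) = -1/408/60 = -1/408*1/60 = -1/24480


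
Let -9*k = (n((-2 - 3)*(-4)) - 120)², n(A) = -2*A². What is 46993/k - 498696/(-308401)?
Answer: 291662100663/261030606400 ≈ 1.1173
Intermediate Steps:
k = -846400/9 (k = -(-2*16*(-2 - 3)² - 120)²/9 = -(-2*(-5*(-4))² - 120)²/9 = -(-2*20² - 120)²/9 = -(-2*400 - 120)²/9 = -(-800 - 120)²/9 = -⅑*(-920)² = -⅑*846400 = -846400/9 ≈ -94045.)
46993/k - 498696/(-308401) = 46993/(-846400/9) - 498696/(-308401) = 46993*(-9/846400) - 498696*(-1/308401) = -422937/846400 + 498696/308401 = 291662100663/261030606400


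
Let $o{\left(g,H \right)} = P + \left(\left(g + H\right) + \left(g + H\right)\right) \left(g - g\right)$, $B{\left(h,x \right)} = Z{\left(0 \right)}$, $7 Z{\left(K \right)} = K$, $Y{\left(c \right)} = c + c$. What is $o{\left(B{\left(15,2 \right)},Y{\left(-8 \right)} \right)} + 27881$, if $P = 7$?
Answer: $27888$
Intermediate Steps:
$Y{\left(c \right)} = 2 c$
$Z{\left(K \right)} = \frac{K}{7}$
$B{\left(h,x \right)} = 0$ ($B{\left(h,x \right)} = \frac{1}{7} \cdot 0 = 0$)
$o{\left(g,H \right)} = 7$ ($o{\left(g,H \right)} = 7 + \left(\left(g + H\right) + \left(g + H\right)\right) \left(g - g\right) = 7 + \left(\left(H + g\right) + \left(H + g\right)\right) 0 = 7 + \left(2 H + 2 g\right) 0 = 7 + 0 = 7$)
$o{\left(B{\left(15,2 \right)},Y{\left(-8 \right)} \right)} + 27881 = 7 + 27881 = 27888$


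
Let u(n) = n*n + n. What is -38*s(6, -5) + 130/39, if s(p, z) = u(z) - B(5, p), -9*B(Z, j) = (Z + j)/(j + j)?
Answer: -41069/54 ≈ -760.54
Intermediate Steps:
B(Z, j) = -(Z + j)/(18*j) (B(Z, j) = -(Z + j)/(9*(j + j)) = -(Z + j)/(9*(2*j)) = -(Z + j)*1/(2*j)/9 = -(Z + j)/(18*j))
u(n) = n + n² (u(n) = n² + n = n + n²)
s(p, z) = z*(1 + z) - (-5 - p)/(18*p) (s(p, z) = z*(1 + z) - (-1*5 - p)/(18*p) = z*(1 + z) - (-5 - p)/(18*p))
-38*s(6, -5) + 130/39 = -38*(1/18 - 5 + (-5)² + (5/18)/6) + 130/39 = -38*(1/18 - 5 + 25 + (5/18)*(⅙)) + 130*(1/39) = -38*(1/18 - 5 + 25 + 5/108) + 10/3 = -38*2171/108 + 10/3 = -41249/54 + 10/3 = -41069/54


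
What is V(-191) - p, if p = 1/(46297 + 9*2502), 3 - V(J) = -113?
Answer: 7982539/68815 ≈ 116.00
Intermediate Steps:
V(J) = 116 (V(J) = 3 - 1*(-113) = 3 + 113 = 116)
p = 1/68815 (p = 1/(46297 + 22518) = 1/68815 ≈ 1.4532e-5)
V(-191) - p = 116 - 1*1/68815 = 116 - 1/68815 = 7982539/68815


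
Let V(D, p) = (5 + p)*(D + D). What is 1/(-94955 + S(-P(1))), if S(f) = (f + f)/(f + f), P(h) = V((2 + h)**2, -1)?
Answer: -1/94954 ≈ -1.0531e-5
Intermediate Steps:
V(D, p) = 2*D*(5 + p) (V(D, p) = (5 + p)*(2*D) = 2*D*(5 + p))
P(h) = 8*(2 + h)**2 (P(h) = 2*(2 + h)**2*(5 - 1) = 2*(2 + h)**2*4 = 8*(2 + h)**2)
S(f) = 1 (S(f) = (2*f)/((2*f)) = (2*f)*(1/(2*f)) = 1)
1/(-94955 + S(-P(1))) = 1/(-94955 + 1) = 1/(-94954) = -1/94954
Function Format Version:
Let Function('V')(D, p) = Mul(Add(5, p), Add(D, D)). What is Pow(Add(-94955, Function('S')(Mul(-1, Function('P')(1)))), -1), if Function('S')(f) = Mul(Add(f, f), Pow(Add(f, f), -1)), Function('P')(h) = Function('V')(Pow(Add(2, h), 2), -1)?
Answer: Rational(-1, 94954) ≈ -1.0531e-5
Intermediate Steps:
Function('V')(D, p) = Mul(2, D, Add(5, p)) (Function('V')(D, p) = Mul(Add(5, p), Mul(2, D)) = Mul(2, D, Add(5, p)))
Function('P')(h) = Mul(8, Pow(Add(2, h), 2)) (Function('P')(h) = Mul(2, Pow(Add(2, h), 2), Add(5, -1)) = Mul(2, Pow(Add(2, h), 2), 4) = Mul(8, Pow(Add(2, h), 2)))
Function('S')(f) = 1 (Function('S')(f) = Mul(Mul(2, f), Pow(Mul(2, f), -1)) = Mul(Mul(2, f), Mul(Rational(1, 2), Pow(f, -1))) = 1)
Pow(Add(-94955, Function('S')(Mul(-1, Function('P')(1)))), -1) = Pow(Add(-94955, 1), -1) = Pow(-94954, -1) = Rational(-1, 94954)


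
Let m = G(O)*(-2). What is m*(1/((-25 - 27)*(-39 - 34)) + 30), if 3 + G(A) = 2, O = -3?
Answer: 113881/1898 ≈ 60.001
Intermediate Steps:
G(A) = -1 (G(A) = -3 + 2 = -1)
m = 2 (m = -1*(-2) = 2)
m*(1/((-25 - 27)*(-39 - 34)) + 30) = 2*(1/((-25 - 27)*(-39 - 34)) + 30) = 2*(1/(-52*(-73)) + 30) = 2*(1/3796 + 30) = 2*(113881/3796) = 113881/1898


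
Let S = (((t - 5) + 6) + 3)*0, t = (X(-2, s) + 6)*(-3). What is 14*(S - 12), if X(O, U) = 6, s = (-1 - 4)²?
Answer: -168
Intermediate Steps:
s = 25 (s = (-5)² = 25)
t = -36 (t = (6 + 6)*(-3) = 12*(-3) = -36)
S = 0 (S = (((-36 - 5) + 6) + 3)*0 = ((-41 + 6) + 3)*0 = (-35 + 3)*0 = -32*0 = 0)
14*(S - 12) = 14*(0 - 12) = 14*(-12) = -168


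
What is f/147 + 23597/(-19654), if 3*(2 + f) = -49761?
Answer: -329508965/2889138 ≈ -114.05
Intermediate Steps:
f = -16589 (f = -2 + (1/3)*(-49761) = -2 - 16587 = -16589)
f/147 + 23597/(-19654) = -16589/147 + 23597/(-19654) = -16589*1/147 + 23597*(-1/19654) = -16589/147 - 23597/19654 = -329508965/2889138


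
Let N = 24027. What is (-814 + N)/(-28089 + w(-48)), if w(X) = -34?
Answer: -23213/28123 ≈ -0.82541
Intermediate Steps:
(-814 + N)/(-28089 + w(-48)) = (-814 + 24027)/(-28089 - 34) = 23213/(-28123) = 23213*(-1/28123) = -23213/28123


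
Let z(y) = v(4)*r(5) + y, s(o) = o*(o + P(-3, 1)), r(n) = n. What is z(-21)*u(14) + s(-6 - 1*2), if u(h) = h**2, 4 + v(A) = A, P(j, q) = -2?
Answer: -4036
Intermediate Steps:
v(A) = -4 + A
s(o) = o*(-2 + o) (s(o) = o*(o - 2) = o*(-2 + o))
z(y) = y (z(y) = (-4 + 4)*5 + y = 0*5 + y = 0 + y = y)
z(-21)*u(14) + s(-6 - 1*2) = -21*14**2 + (-6 - 1*2)*(-2 + (-6 - 1*2)) = -21*196 + (-6 - 2)*(-2 + (-6 - 2)) = -4116 - 8*(-2 - 8) = -4116 - 8*(-10) = -4116 + 80 = -4036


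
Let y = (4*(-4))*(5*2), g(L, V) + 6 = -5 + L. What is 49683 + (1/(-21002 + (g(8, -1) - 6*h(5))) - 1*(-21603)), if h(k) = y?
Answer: 1428927869/20045 ≈ 71286.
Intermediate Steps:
g(L, V) = -11 + L (g(L, V) = -6 + (-5 + L) = -11 + L)
y = -160 (y = -16*10 = -160)
h(k) = -160
49683 + (1/(-21002 + (g(8, -1) - 6*h(5))) - 1*(-21603)) = 49683 + (1/(-21002 + ((-11 + 8) - 6*(-160))) - 1*(-21603)) = 49683 + (1/(-21002 + (-3 + 960)) + 21603) = 49683 + (1/(-21002 + 957) + 21603) = 49683 + (1/(-20045) + 21603) = 49683 + (-1/20045 + 21603) = 49683 + 433032134/20045 = 1428927869/20045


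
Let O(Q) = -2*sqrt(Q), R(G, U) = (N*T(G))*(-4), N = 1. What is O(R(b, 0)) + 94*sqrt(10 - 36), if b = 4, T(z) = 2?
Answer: I*(-4*sqrt(2) + 94*sqrt(26)) ≈ 473.65*I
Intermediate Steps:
R(G, U) = -8 (R(G, U) = (1*2)*(-4) = 2*(-4) = -8)
O(R(b, 0)) + 94*sqrt(10 - 36) = -4*I*sqrt(2) + 94*sqrt(10 - 36) = -4*I*sqrt(2) + 94*sqrt(-26) = -4*I*sqrt(2) + 94*(I*sqrt(26)) = -4*I*sqrt(2) + 94*I*sqrt(26)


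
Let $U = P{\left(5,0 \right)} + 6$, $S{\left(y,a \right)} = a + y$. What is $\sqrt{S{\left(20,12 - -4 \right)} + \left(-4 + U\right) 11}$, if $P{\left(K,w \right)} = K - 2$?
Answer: $\sqrt{91} \approx 9.5394$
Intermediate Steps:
$P{\left(K,w \right)} = -2 + K$ ($P{\left(K,w \right)} = K - 2 = -2 + K$)
$U = 9$ ($U = \left(-2 + 5\right) + 6 = 3 + 6 = 9$)
$\sqrt{S{\left(20,12 - -4 \right)} + \left(-4 + U\right) 11} = \sqrt{\left(\left(12 - -4\right) + 20\right) + \left(-4 + 9\right) 11} = \sqrt{\left(\left(12 + 4\right) + 20\right) + 5 \cdot 11} = \sqrt{\left(16 + 20\right) + 55} = \sqrt{36 + 55} = \sqrt{91}$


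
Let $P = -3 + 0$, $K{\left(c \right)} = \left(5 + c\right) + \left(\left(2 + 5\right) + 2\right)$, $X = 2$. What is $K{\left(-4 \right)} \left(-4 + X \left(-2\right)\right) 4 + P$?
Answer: $-323$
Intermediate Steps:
$K{\left(c \right)} = 14 + c$ ($K{\left(c \right)} = \left(5 + c\right) + \left(7 + 2\right) = \left(5 + c\right) + 9 = 14 + c$)
$P = -3$
$K{\left(-4 \right)} \left(-4 + X \left(-2\right)\right) 4 + P = \left(14 - 4\right) \left(-4 + 2 \left(-2\right)\right) 4 - 3 = 10 \left(-4 - 4\right) 4 - 3 = 10 \left(\left(-8\right) 4\right) - 3 = 10 \left(-32\right) - 3 = -320 - 3 = -323$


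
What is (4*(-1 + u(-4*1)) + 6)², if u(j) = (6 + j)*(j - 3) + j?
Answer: 4900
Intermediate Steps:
u(j) = j + (-3 + j)*(6 + j) (u(j) = (6 + j)*(-3 + j) + j = (-3 + j)*(6 + j) + j = j + (-3 + j)*(6 + j))
(4*(-1 + u(-4*1)) + 6)² = (4*(-1 + (-18 + (-4*1)² + 4*(-4*1))) + 6)² = (4*(-1 + (-18 + (-4)² + 4*(-4))) + 6)² = (4*(-1 + (-18 + 16 - 16)) + 6)² = (4*(-1 - 18) + 6)² = (4*(-19) + 6)² = (-76 + 6)² = (-70)² = 4900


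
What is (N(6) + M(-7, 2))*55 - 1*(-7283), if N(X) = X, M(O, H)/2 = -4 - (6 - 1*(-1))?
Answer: 6403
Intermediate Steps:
M(O, H) = -22 (M(O, H) = 2*(-4 - (6 - 1*(-1))) = 2*(-4 - (6 + 1)) = 2*(-4 - 1*7) = 2*(-4 - 7) = 2*(-11) = -22)
(N(6) + M(-7, 2))*55 - 1*(-7283) = (6 - 22)*55 - 1*(-7283) = -16*55 + 7283 = -880 + 7283 = 6403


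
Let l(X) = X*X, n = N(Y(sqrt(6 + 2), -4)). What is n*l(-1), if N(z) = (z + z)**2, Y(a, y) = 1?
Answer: 4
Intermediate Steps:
N(z) = 4*z**2 (N(z) = (2*z)**2 = 4*z**2)
n = 4 (n = 4*1**2 = 4*1 = 4)
l(X) = X**2
n*l(-1) = 4*(-1)**2 = 4*1 = 4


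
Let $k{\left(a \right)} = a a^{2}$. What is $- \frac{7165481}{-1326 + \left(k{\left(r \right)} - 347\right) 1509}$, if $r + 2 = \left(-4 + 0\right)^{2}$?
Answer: $- \frac{7165481}{3615747} \approx -1.9817$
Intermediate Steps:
$r = 14$ ($r = -2 + \left(-4 + 0\right)^{2} = -2 + \left(-4\right)^{2} = -2 + 16 = 14$)
$k{\left(a \right)} = a^{3}$
$- \frac{7165481}{-1326 + \left(k{\left(r \right)} - 347\right) 1509} = - \frac{7165481}{-1326 + \left(14^{3} - 347\right) 1509} = - \frac{7165481}{-1326 + \left(2744 - 347\right) 1509} = - \frac{7165481}{-1326 + 2397 \cdot 1509} = - \frac{7165481}{-1326 + 3617073} = - \frac{7165481}{3615747}$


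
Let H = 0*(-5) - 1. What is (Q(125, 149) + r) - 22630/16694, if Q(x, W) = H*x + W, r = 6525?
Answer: 54653188/8347 ≈ 6547.6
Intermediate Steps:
H = -1 (H = 0 - 1 = -1)
Q(x, W) = W - x (Q(x, W) = -x + W = W - x)
(Q(125, 149) + r) - 22630/16694 = ((149 - 1*125) + 6525) - 22630/16694 = ((149 - 125) + 6525) - 22630*1/16694 = (24 + 6525) - 11315/8347 = 6549 - 11315/8347 = 54653188/8347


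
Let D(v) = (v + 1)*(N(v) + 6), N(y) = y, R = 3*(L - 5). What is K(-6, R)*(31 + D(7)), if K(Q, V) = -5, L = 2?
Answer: -675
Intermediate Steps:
R = -9 (R = 3*(2 - 5) = 3*(-3) = -9)
D(v) = (1 + v)*(6 + v) (D(v) = (v + 1)*(v + 6) = (1 + v)*(6 + v))
K(-6, R)*(31 + D(7)) = -5*(31 + (6 + 7² + 7*7)) = -5*(31 + (6 + 49 + 49)) = -5*(31 + 104) = -5*135 = -675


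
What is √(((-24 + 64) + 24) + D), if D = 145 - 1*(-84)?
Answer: √293 ≈ 17.117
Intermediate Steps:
D = 229 (D = 145 + 84 = 229)
√(((-24 + 64) + 24) + D) = √(((-24 + 64) + 24) + 229) = √((40 + 24) + 229) = √(64 + 229) = √293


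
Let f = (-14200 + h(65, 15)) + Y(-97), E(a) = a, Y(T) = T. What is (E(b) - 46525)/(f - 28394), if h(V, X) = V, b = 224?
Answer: 46301/42626 ≈ 1.0862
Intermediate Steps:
f = -14232 (f = (-14200 + 65) - 97 = -14135 - 97 = -14232)
(E(b) - 46525)/(f - 28394) = (224 - 46525)/(-14232 - 28394) = -46301/(-42626) = -46301*(-1/42626) = 46301/42626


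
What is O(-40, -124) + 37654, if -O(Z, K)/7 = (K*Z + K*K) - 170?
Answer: -103508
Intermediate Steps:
O(Z, K) = 1190 - 7*K² - 7*K*Z (O(Z, K) = -7*((K*Z + K*K) - 170) = -7*((K*Z + K²) - 170) = -7*((K² + K*Z) - 170) = -7*(-170 + K² + K*Z) = 1190 - 7*K² - 7*K*Z)
O(-40, -124) + 37654 = (1190 - 7*(-124)² - 7*(-124)*(-40)) + 37654 = (1190 - 7*15376 - 34720) + 37654 = (1190 - 107632 - 34720) + 37654 = -141162 + 37654 = -103508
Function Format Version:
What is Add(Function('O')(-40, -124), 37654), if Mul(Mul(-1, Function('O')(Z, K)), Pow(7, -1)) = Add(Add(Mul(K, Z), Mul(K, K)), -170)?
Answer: -103508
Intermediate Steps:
Function('O')(Z, K) = Add(1190, Mul(-7, Pow(K, 2)), Mul(-7, K, Z)) (Function('O')(Z, K) = Mul(-7, Add(Add(Mul(K, Z), Mul(K, K)), -170)) = Mul(-7, Add(Add(Mul(K, Z), Pow(K, 2)), -170)) = Mul(-7, Add(Add(Pow(K, 2), Mul(K, Z)), -170)) = Mul(-7, Add(-170, Pow(K, 2), Mul(K, Z))) = Add(1190, Mul(-7, Pow(K, 2)), Mul(-7, K, Z)))
Add(Function('O')(-40, -124), 37654) = Add(Add(1190, Mul(-7, Pow(-124, 2)), Mul(-7, -124, -40)), 37654) = Add(Add(1190, Mul(-7, 15376), -34720), 37654) = Add(Add(1190, -107632, -34720), 37654) = Add(-141162, 37654) = -103508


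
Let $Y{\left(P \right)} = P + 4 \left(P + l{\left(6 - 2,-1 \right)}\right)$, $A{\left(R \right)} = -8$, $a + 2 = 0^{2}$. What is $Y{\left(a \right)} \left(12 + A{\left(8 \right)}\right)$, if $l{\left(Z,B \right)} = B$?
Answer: $-56$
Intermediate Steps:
$a = -2$ ($a = -2 + 0^{2} = -2 + 0 = -2$)
$Y{\left(P \right)} = -4 + 5 P$ ($Y{\left(P \right)} = P + 4 \left(P - 1\right) = P + 4 \left(-1 + P\right) = P + \left(-4 + 4 P\right) = -4 + 5 P$)
$Y{\left(a \right)} \left(12 + A{\left(8 \right)}\right) = \left(-4 + 5 \left(-2\right)\right) \left(12 - 8\right) = \left(-4 - 10\right) 4 = \left(-14\right) 4 = -56$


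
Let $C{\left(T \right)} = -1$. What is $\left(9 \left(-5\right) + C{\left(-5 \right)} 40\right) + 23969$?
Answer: $23884$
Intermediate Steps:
$\left(9 \left(-5\right) + C{\left(-5 \right)} 40\right) + 23969 = \left(9 \left(-5\right) - 40\right) + 23969 = \left(-45 - 40\right) + 23969 = -85 + 23969 = 23884$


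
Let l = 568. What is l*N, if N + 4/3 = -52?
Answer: -90880/3 ≈ -30293.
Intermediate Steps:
N = -160/3 (N = -4/3 - 52 = -160/3 ≈ -53.333)
l*N = 568*(-160/3) = -90880/3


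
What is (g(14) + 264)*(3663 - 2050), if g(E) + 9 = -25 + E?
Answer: 393572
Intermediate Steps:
g(E) = -34 + E (g(E) = -9 + (-25 + E) = -34 + E)
(g(14) + 264)*(3663 - 2050) = ((-34 + 14) + 264)*(3663 - 2050) = (-20 + 264)*1613 = 244*1613 = 393572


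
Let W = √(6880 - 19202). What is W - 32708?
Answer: -32708 + I*√12322 ≈ -32708.0 + 111.0*I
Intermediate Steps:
W = I*√12322 (W = √(-12322) = I*√12322 ≈ 111.0*I)
W - 32708 = I*√12322 - 32708 = -32708 + I*√12322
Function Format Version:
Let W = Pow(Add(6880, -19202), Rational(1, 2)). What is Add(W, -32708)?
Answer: Add(-32708, Mul(I, Pow(12322, Rational(1, 2)))) ≈ Add(-32708., Mul(111.00, I))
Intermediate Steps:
W = Mul(I, Pow(12322, Rational(1, 2))) (W = Pow(-12322, Rational(1, 2)) = Mul(I, Pow(12322, Rational(1, 2))) ≈ Mul(111.00, I))
Add(W, -32708) = Add(Mul(I, Pow(12322, Rational(1, 2))), -32708) = Add(-32708, Mul(I, Pow(12322, Rational(1, 2))))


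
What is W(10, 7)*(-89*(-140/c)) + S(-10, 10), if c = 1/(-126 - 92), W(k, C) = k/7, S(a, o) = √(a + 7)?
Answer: -3880400 + I*√3 ≈ -3.8804e+6 + 1.732*I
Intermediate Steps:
S(a, o) = √(7 + a)
W(k, C) = k/7 (W(k, C) = k*(⅐) = k/7)
c = -1/218 (c = 1/(-218) = -1/218 ≈ -0.0045872)
W(10, 7)*(-89*(-140/c)) + S(-10, 10) = ((⅐)*10)*(-89/((-1/218/(-140)))) + √(7 - 10) = 10*(-89/((-1/218*(-1/140))))/7 + √(-3) = 10*(-89/1/30520)/7 + I*√3 = 10*(-89*30520)/7 + I*√3 = (10/7)*(-2716280) + I*√3 = -3880400 + I*√3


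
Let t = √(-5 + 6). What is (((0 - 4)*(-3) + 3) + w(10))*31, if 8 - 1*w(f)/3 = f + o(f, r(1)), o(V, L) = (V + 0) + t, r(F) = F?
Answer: -744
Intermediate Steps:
t = 1 (t = √1 = 1)
o(V, L) = 1 + V (o(V, L) = (V + 0) + 1 = V + 1 = 1 + V)
w(f) = 21 - 6*f (w(f) = 24 - 3*(f + (1 + f)) = 24 - 3*(1 + 2*f) = 24 + (-3 - 6*f) = 21 - 6*f)
(((0 - 4)*(-3) + 3) + w(10))*31 = (((0 - 4)*(-3) + 3) + (21 - 6*10))*31 = ((-4*(-3) + 3) + (21 - 60))*31 = ((12 + 3) - 39)*31 = (15 - 39)*31 = -24*31 = -744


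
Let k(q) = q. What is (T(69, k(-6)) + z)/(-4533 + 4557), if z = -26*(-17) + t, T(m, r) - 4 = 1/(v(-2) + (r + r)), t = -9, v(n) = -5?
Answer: 619/34 ≈ 18.206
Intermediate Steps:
T(m, r) = 4 + 1/(-5 + 2*r) (T(m, r) = 4 + 1/(-5 + (r + r)) = 4 + 1/(-5 + 2*r))
z = 433 (z = -26*(-17) - 9 = 442 - 9 = 433)
(T(69, k(-6)) + z)/(-4533 + 4557) = ((-19 + 8*(-6))/(-5 + 2*(-6)) + 433)/(-4533 + 4557) = ((-19 - 48)/(-5 - 12) + 433)/24 = (-67/(-17) + 433)*(1/24) = (-1/17*(-67) + 433)*(1/24) = (67/17 + 433)*(1/24) = (7428/17)*(1/24) = 619/34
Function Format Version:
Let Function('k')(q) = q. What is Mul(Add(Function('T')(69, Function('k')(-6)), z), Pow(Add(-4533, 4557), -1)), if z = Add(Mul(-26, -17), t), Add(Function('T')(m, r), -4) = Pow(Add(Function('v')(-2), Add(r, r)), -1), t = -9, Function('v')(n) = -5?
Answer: Rational(619, 34) ≈ 18.206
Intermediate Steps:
Function('T')(m, r) = Add(4, Pow(Add(-5, Mul(2, r)), -1)) (Function('T')(m, r) = Add(4, Pow(Add(-5, Add(r, r)), -1)) = Add(4, Pow(Add(-5, Mul(2, r)), -1)))
z = 433 (z = Add(Mul(-26, -17), -9) = Add(442, -9) = 433)
Mul(Add(Function('T')(69, Function('k')(-6)), z), Pow(Add(-4533, 4557), -1)) = Mul(Add(Mul(Pow(Add(-5, Mul(2, -6)), -1), Add(-19, Mul(8, -6))), 433), Pow(Add(-4533, 4557), -1)) = Mul(Add(Mul(Pow(Add(-5, -12), -1), Add(-19, -48)), 433), Pow(24, -1)) = Mul(Add(Mul(Pow(-17, -1), -67), 433), Rational(1, 24)) = Mul(Add(Mul(Rational(-1, 17), -67), 433), Rational(1, 24)) = Mul(Add(Rational(67, 17), 433), Rational(1, 24)) = Mul(Rational(7428, 17), Rational(1, 24)) = Rational(619, 34)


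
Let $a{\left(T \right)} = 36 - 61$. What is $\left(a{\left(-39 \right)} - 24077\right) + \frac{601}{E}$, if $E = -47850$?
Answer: $- \frac{1153281301}{47850} \approx -24102.0$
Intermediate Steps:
$a{\left(T \right)} = -25$ ($a{\left(T \right)} = 36 - 61 = -25$)
$\left(a{\left(-39 \right)} - 24077\right) + \frac{601}{E} = \left(-25 - 24077\right) + \frac{601}{-47850} = \left(-25 - 24077\right) + 601 \left(- \frac{1}{47850}\right) = -24102 - \frac{601}{47850} = - \frac{1153281301}{47850}$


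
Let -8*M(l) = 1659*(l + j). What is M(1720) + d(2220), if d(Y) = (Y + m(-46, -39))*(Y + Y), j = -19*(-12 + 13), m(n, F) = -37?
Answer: 74718201/8 ≈ 9.3398e+6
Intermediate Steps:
j = -19 (j = -19*1 = -19)
M(l) = 31521/8 - 1659*l/8 (M(l) = -1659*(l - 19)/8 = -1659*(-19 + l)/8 = -(-31521 + 1659*l)/8 = 31521/8 - 1659*l/8)
d(Y) = 2*Y*(-37 + Y) (d(Y) = (Y - 37)*(Y + Y) = (-37 + Y)*(2*Y) = 2*Y*(-37 + Y))
M(1720) + d(2220) = (31521/8 - 1659/8*1720) + 2*2220*(-37 + 2220) = (31521/8 - 356685) + 2*2220*2183 = -2821959/8 + 9692520 = 74718201/8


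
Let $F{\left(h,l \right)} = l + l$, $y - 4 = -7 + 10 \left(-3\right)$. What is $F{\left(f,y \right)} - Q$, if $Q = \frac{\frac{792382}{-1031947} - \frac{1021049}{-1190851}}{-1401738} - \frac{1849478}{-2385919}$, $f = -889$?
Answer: $- \frac{274443103949496440741237153}{4109957784610702342270134} \approx -66.775$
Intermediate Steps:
$y = -33$ ($y = 4 + \left(-7 + 10 \left(-3\right)\right) = 4 - 37 = -33$)
$F{\left(h,l \right)} = 2 l$
$Q = \frac{3185890165190086151408309}{4109957784610702342270134}$ ($Q = \left(792382 \left(- \frac{1}{1031947}\right) - - \frac{1021049}{1190851}\right) \left(- \frac{1}{1401738}\right) - - \frac{1849478}{2385919} = \left(- \frac{792382}{1031947} + \frac{1021049}{1190851}\right) \left(- \frac{1}{1401738}\right) + \frac{1849478}{2385919} = \frac{110059555321}{1228895116897} \left(- \frac{1}{1401738}\right) + \frac{1849478}{2385919} = - \frac{110059555321}{1722588983368966986} + \frac{1849478}{2385919} = \frac{3185890165190086151408309}{4109957784610702342270134} \approx 0.77516$)
$F{\left(f,y \right)} - Q = 2 \left(-33\right) - \frac{3185890165190086151408309}{4109957784610702342270134} = -66 - \frac{3185890165190086151408309}{4109957784610702342270134} = - \frac{274443103949496440741237153}{4109957784610702342270134}$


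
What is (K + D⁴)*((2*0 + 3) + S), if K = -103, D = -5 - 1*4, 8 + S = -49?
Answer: -348732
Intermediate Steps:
S = -57 (S = -8 - 49 = -57)
D = -9 (D = -5 - 4 = -9)
(K + D⁴)*((2*0 + 3) + S) = (-103 + (-9)⁴)*((2*0 + 3) - 57) = (-103 + 6561)*((0 + 3) - 57) = 6458*(3 - 57) = 6458*(-54) = -348732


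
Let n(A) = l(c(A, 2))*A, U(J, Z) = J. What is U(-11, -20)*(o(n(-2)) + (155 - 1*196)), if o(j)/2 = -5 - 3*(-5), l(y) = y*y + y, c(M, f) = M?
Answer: 231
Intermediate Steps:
l(y) = y + y**2 (l(y) = y**2 + y = y + y**2)
n(A) = A**2*(1 + A) (n(A) = (A*(1 + A))*A = A**2*(1 + A))
o(j) = 20 (o(j) = 2*(-5 - 3*(-5)) = 2*(-5 + 15) = 2*10 = 20)
U(-11, -20)*(o(n(-2)) + (155 - 1*196)) = -11*(20 + (155 - 1*196)) = -11*(20 + (155 - 196)) = -11*(20 - 41) = -11*(-21) = 231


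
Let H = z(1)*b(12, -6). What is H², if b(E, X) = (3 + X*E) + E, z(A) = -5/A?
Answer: 81225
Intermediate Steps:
b(E, X) = 3 + E + E*X (b(E, X) = (3 + E*X) + E = 3 + E + E*X)
H = 285 (H = (-5/1)*(3 + 12 + 12*(-6)) = (-5*1)*(3 + 12 - 72) = -5*(-57) = 285)
H² = 285² = 81225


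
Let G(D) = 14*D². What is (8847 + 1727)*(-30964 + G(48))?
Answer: 13661608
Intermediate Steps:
(8847 + 1727)*(-30964 + G(48)) = (8847 + 1727)*(-30964 + 14*48²) = 10574*(-30964 + 14*2304) = 10574*(-30964 + 32256) = 10574*1292 = 13661608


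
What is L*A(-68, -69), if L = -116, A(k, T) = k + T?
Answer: 15892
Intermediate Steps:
A(k, T) = T + k
L*A(-68, -69) = -116*(-69 - 68) = -116*(-137) = 15892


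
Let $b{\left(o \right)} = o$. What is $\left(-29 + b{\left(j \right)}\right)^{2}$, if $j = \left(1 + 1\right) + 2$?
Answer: $625$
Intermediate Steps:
$j = 4$ ($j = 2 + 2 = 4$)
$\left(-29 + b{\left(j \right)}\right)^{2} = \left(-29 + 4\right)^{2} = \left(-25\right)^{2} = 625$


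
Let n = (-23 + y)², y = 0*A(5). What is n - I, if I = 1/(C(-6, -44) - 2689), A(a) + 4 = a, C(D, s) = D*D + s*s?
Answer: 379294/717 ≈ 529.00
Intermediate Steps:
C(D, s) = D² + s²
A(a) = -4 + a
y = 0 (y = 0*(-4 + 5) = 0*1 = 0)
n = 529 (n = (-23 + 0)² = (-23)² = 529)
I = -1/717 (I = 1/(((-6)² + (-44)²) - 2689) = 1/((36 + 1936) - 2689) = 1/(1972 - 2689) = 1/(-717) = -1/717 ≈ -0.0013947)
n - I = 529 - 1*(-1/717) = 529 + 1/717 = 379294/717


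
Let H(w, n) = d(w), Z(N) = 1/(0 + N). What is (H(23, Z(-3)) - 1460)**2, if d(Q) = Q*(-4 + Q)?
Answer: 1046529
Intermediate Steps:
Z(N) = 1/N
H(w, n) = w*(-4 + w)
(H(23, Z(-3)) - 1460)**2 = (23*(-4 + 23) - 1460)**2 = (23*19 - 1460)**2 = (437 - 1460)**2 = (-1023)**2 = 1046529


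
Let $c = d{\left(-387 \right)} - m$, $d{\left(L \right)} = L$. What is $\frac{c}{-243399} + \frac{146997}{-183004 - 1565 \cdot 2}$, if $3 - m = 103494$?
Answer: $- \frac{1409489301}{1161662294} \approx -1.2133$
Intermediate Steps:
$m = -103491$ ($m = 3 - 103494 = -103491$)
$c = 103104$ ($c = -387 - -103491 = -387 + 103491 = 103104$)
$\frac{c}{-243399} + \frac{146997}{-183004 - 1565 \cdot 2} = \frac{103104}{-243399} + \frac{146997}{-183004 - 1565 \cdot 2} = 103104 \left(- \frac{1}{243399}\right) + \frac{146997}{-183004 - 3130} = - \frac{34368}{81133} + \frac{146997}{-183004 - 3130} = - \frac{34368}{81133} + \frac{146997}{-186134} = - \frac{34368}{81133} + 146997 \left(- \frac{1}{186134}\right) = - \frac{34368}{81133} - \frac{146997}{186134} = - \frac{1409489301}{1161662294}$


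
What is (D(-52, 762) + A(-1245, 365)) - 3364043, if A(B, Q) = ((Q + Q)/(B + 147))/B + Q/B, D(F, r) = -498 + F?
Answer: -459943267697/136701 ≈ -3.3646e+6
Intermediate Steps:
A(B, Q) = Q/B + 2*Q/(B*(147 + B)) (A(B, Q) = ((2*Q)/(147 + B))/B + Q/B = (2*Q/(147 + B))/B + Q/B = 2*Q/(B*(147 + B)) + Q/B = Q/B + 2*Q/(B*(147 + B)))
(D(-52, 762) + A(-1245, 365)) - 3364043 = ((-498 - 52) + 365*(149 - 1245)/(-1245*(147 - 1245))) - 3364043 = (-550 + 365*(-1/1245)*(-1096)/(-1098)) - 3364043 = (-550 + 365*(-1/1245)*(-1/1098)*(-1096)) - 3364043 = (-550 - 40004/136701) - 3364043 = -75225554/136701 - 3364043 = -459943267697/136701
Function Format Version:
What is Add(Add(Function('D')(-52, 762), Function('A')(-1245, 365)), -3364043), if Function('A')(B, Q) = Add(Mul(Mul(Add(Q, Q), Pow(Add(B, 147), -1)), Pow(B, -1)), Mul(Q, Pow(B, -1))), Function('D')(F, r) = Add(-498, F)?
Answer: Rational(-459943267697, 136701) ≈ -3.3646e+6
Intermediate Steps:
Function('A')(B, Q) = Add(Mul(Q, Pow(B, -1)), Mul(2, Q, Pow(B, -1), Pow(Add(147, B), -1))) (Function('A')(B, Q) = Add(Mul(Mul(Mul(2, Q), Pow(Add(147, B), -1)), Pow(B, -1)), Mul(Q, Pow(B, -1))) = Add(Mul(Mul(2, Q, Pow(Add(147, B), -1)), Pow(B, -1)), Mul(Q, Pow(B, -1))) = Add(Mul(2, Q, Pow(B, -1), Pow(Add(147, B), -1)), Mul(Q, Pow(B, -1))) = Add(Mul(Q, Pow(B, -1)), Mul(2, Q, Pow(B, -1), Pow(Add(147, B), -1))))
Add(Add(Function('D')(-52, 762), Function('A')(-1245, 365)), -3364043) = Add(Add(Add(-498, -52), Mul(365, Pow(-1245, -1), Pow(Add(147, -1245), -1), Add(149, -1245))), -3364043) = Add(Add(-550, Mul(365, Rational(-1, 1245), Pow(-1098, -1), -1096)), -3364043) = Add(Add(-550, Mul(365, Rational(-1, 1245), Rational(-1, 1098), -1096)), -3364043) = Add(Add(-550, Rational(-40004, 136701)), -3364043) = Add(Rational(-75225554, 136701), -3364043) = Rational(-459943267697, 136701)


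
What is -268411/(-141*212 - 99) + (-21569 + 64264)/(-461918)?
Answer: 9438723581/1065644826 ≈ 8.8573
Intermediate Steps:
-268411/(-141*212 - 99) + (-21569 + 64264)/(-461918) = -268411/(-29892 - 99) + 42695*(-1/461918) = -268411/(-29991) - 42695/461918 = -268411*(-1/29991) - 42695/461918 = 20647/2307 - 42695/461918 = 9438723581/1065644826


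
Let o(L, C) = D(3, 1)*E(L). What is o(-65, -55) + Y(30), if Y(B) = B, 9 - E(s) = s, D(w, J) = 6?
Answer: 474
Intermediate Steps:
E(s) = 9 - s
o(L, C) = 54 - 6*L (o(L, C) = 6*(9 - L) = 54 - 6*L)
o(-65, -55) + Y(30) = (54 - 6*(-65)) + 30 = (54 + 390) + 30 = 444 + 30 = 474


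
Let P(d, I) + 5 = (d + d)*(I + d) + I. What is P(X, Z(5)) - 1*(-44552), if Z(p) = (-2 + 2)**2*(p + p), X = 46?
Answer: 48779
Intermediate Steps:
Z(p) = 0 (Z(p) = 0**2*(2*p) = 0*(2*p) = 0)
P(d, I) = -5 + I + 2*d*(I + d) (P(d, I) = -5 + ((d + d)*(I + d) + I) = -5 + ((2*d)*(I + d) + I) = -5 + (2*d*(I + d) + I) = -5 + (I + 2*d*(I + d)) = -5 + I + 2*d*(I + d))
P(X, Z(5)) - 1*(-44552) = (-5 + 0 + 2*46**2 + 2*0*46) - 1*(-44552) = (-5 + 0 + 2*2116 + 0) + 44552 = (-5 + 0 + 4232 + 0) + 44552 = 4227 + 44552 = 48779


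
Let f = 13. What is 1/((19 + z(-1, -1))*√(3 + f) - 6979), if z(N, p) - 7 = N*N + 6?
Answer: -1/6847 ≈ -0.00014605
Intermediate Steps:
z(N, p) = 13 + N² (z(N, p) = 7 + (N*N + 6) = 7 + (N² + 6) = 7 + (6 + N²) = 13 + N²)
1/((19 + z(-1, -1))*√(3 + f) - 6979) = 1/((19 + (13 + (-1)²))*√(3 + 13) - 6979) = 1/((19 + (13 + 1))*√16 - 6979) = 1/((19 + 14)*4 - 6979) = 1/(33*4 - 6979) = 1/(132 - 6979) = 1/(-6847) = -1/6847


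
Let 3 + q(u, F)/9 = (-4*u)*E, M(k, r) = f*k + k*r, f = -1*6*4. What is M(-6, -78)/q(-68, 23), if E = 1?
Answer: 68/269 ≈ 0.25279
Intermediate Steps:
f = -24 (f = -6*4 = -24)
M(k, r) = -24*k + k*r
q(u, F) = -27 - 36*u (q(u, F) = -27 + 9*(-4*u*1) = -27 + 9*(-4*u) = -27 - 36*u)
M(-6, -78)/q(-68, 23) = (-6*(-24 - 78))/(-27 - 36*(-68)) = (-6*(-102))/(-27 + 2448) = 612/2421 = 612*(1/2421) = 68/269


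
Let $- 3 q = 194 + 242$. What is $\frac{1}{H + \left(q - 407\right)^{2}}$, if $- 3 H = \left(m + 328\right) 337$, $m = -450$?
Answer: $\frac{9}{2868991} \approx 3.137 \cdot 10^{-6}$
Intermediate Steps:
$q = - \frac{436}{3}$ ($q = - \frac{194 + 242}{3} = \left(- \frac{1}{3}\right) 436 = - \frac{436}{3} \approx -145.33$)
$H = \frac{41114}{3}$ ($H = - \frac{\left(-450 + 328\right) 337}{3} = - \frac{\left(-122\right) 337}{3} = \left(- \frac{1}{3}\right) \left(-41114\right) = \frac{41114}{3} \approx 13705.0$)
$\frac{1}{H + \left(q - 407\right)^{2}} = \frac{1}{\frac{41114}{3} + \left(- \frac{436}{3} - 407\right)^{2}} = \frac{1}{\frac{41114}{3} + \left(- \frac{1657}{3}\right)^{2}} = \frac{1}{\frac{41114}{3} + \frac{2745649}{9}} = \frac{1}{\frac{2868991}{9}} = \frac{9}{2868991}$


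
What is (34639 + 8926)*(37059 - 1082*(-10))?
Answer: 2085848635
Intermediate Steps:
(34639 + 8926)*(37059 - 1082*(-10)) = 43565*(37059 + 10820) = 43565*47879 = 2085848635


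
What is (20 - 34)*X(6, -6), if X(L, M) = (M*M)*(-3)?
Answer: 1512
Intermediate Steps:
X(L, M) = -3*M² (X(L, M) = M²*(-3) = -3*M²)
(20 - 34)*X(6, -6) = (20 - 34)*(-3*(-6)²) = -(-42)*36 = -14*(-108) = 1512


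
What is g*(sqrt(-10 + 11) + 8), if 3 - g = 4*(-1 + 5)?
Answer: -117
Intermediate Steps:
g = -13 (g = 3 - 4*(-1 + 5) = 3 - 4*4 = 3 - 1*16 = 3 - 16 = -13)
g*(sqrt(-10 + 11) + 8) = -13*(sqrt(-10 + 11) + 8) = -13*(sqrt(1) + 8) = -13*(1 + 8) = -13*9 = -117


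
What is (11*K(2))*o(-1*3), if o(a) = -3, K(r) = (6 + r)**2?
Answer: -2112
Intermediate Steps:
(11*K(2))*o(-1*3) = (11*(6 + 2)**2)*(-3) = (11*8**2)*(-3) = (11*64)*(-3) = 704*(-3) = -2112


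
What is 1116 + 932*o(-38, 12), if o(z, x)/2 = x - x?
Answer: 1116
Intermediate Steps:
o(z, x) = 0 (o(z, x) = 2*(x - x) = 2*0 = 0)
1116 + 932*o(-38, 12) = 1116 + 932*0 = 1116 + 0 = 1116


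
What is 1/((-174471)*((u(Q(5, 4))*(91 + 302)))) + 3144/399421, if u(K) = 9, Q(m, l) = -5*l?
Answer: 176379486097/22407660693297 ≈ 0.0078714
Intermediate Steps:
1/((-174471)*((u(Q(5, 4))*(91 + 302)))) + 3144/399421 = 1/((-174471)*((9*(91 + 302)))) + 3144/399421 = -1/(174471*(9*393)) + 3144*(1/399421) = -1/174471/3537 + 3144/399421 = -1/174471*1/3537 + 3144/399421 = -1/617103927 + 3144/399421 = 176379486097/22407660693297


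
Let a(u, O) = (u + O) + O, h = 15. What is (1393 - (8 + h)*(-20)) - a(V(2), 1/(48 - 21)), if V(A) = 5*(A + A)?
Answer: 49489/27 ≈ 1832.9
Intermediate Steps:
V(A) = 10*A (V(A) = 5*(2*A) = 10*A)
a(u, O) = u + 2*O (a(u, O) = (O + u) + O = u + 2*O)
(1393 - (8 + h)*(-20)) - a(V(2), 1/(48 - 21)) = (1393 - (8 + 15)*(-20)) - (10*2 + 2/(48 - 21)) = (1393 - 23*(-20)) - (20 + 2/27) = (1393 - 1*(-460)) - (20 + 2*(1/27)) = (1393 + 460) - (20 + 2/27) = 1853 - 1*542/27 = 1853 - 542/27 = 49489/27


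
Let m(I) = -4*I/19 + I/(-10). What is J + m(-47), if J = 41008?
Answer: 7794293/190 ≈ 41023.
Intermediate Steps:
m(I) = -59*I/190 (m(I) = -4*I*(1/19) + I*(-⅒) = -4*I/19 - I/10 = -59*I/190)
J + m(-47) = 41008 - 59/190*(-47) = 41008 + 2773/190 = 7794293/190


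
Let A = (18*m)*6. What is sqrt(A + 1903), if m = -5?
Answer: sqrt(1363) ≈ 36.919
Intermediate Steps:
A = -540 (A = (18*(-5))*6 = -90*6 = -540)
sqrt(A + 1903) = sqrt(-540 + 1903) = sqrt(1363)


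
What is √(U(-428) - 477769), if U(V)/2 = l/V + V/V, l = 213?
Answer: I*√21879863114/214 ≈ 691.21*I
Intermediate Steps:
U(V) = 2 + 426/V (U(V) = 2*(213/V + V/V) = 2*(213/V + 1) = 2*(1 + 213/V) = 2 + 426/V)
√(U(-428) - 477769) = √((2 + 426/(-428)) - 477769) = √((2 + 426*(-1/428)) - 477769) = √((2 - 213/214) - 477769) = √(215/214 - 477769) = √(-102242351/214) = I*√21879863114/214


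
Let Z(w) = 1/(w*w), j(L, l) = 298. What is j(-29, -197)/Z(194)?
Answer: 11215528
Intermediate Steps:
Z(w) = w⁻² (Z(w) = 1/(w²) = w⁻²)
j(-29, -197)/Z(194) = 298/(194⁻²) = 298/(1/37636) = 298*37636 = 11215528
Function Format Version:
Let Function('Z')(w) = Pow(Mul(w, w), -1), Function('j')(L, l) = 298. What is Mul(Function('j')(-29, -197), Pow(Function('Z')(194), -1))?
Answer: 11215528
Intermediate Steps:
Function('Z')(w) = Pow(w, -2) (Function('Z')(w) = Pow(Pow(w, 2), -1) = Pow(w, -2))
Mul(Function('j')(-29, -197), Pow(Function('Z')(194), -1)) = Mul(298, Pow(Pow(194, -2), -1)) = Mul(298, Pow(Rational(1, 37636), -1)) = Mul(298, 37636) = 11215528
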